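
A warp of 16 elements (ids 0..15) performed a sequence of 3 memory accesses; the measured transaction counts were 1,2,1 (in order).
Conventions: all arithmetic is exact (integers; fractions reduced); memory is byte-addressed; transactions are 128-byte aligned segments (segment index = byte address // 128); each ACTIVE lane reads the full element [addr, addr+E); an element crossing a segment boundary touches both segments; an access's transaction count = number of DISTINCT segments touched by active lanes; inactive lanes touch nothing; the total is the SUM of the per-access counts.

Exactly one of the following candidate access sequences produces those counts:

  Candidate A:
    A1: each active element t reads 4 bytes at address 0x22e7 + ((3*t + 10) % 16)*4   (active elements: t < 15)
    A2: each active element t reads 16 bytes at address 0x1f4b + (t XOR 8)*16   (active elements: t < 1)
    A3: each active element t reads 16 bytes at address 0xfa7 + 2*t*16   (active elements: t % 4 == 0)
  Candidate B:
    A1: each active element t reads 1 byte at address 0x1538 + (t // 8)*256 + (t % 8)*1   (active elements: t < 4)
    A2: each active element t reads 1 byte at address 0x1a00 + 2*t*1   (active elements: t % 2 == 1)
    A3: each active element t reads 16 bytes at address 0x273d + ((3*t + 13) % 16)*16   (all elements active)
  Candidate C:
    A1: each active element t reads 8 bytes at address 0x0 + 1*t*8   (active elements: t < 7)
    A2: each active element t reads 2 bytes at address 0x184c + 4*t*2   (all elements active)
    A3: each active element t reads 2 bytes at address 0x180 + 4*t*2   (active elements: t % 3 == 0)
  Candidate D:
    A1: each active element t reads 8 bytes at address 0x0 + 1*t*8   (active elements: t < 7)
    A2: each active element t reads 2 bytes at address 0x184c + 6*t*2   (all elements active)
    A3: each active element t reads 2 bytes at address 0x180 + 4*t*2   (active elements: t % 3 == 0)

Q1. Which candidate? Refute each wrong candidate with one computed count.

A: A1 gives 2 transactions, not 1
B: A2 gives 1 transaction, not 2
D: A2 gives 3 transactions, not 2
C: all counts match (1,2,1)

Answer: C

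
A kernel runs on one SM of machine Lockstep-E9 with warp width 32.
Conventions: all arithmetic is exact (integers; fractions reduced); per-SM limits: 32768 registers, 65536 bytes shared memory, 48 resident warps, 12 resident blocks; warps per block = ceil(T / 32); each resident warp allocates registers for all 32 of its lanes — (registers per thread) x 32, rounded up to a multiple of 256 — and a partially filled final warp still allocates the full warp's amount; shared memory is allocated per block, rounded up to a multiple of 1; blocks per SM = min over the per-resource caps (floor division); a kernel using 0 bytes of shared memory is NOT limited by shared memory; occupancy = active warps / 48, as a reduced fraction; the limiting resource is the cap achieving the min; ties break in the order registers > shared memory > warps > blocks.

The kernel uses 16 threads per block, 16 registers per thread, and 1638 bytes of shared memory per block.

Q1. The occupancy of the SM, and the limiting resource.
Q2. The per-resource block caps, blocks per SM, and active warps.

Answer: occupancy 1/4, limited by blocks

registers: 64 blocks
shared memory: 40 blocks
warps: 48 blocks
blocks: 12 blocks

Answer: 12 blocks, 12 active warps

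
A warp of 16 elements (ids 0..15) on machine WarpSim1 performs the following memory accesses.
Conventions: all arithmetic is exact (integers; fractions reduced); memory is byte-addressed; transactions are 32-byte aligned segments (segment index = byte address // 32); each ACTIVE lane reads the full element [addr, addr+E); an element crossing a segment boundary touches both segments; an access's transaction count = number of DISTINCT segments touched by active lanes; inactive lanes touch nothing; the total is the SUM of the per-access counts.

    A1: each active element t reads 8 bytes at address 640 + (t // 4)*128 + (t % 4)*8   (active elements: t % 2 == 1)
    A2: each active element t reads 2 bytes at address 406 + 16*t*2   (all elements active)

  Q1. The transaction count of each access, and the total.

A1: 4 transactions
A2: 16 transactions

Answer: 4,16; total 20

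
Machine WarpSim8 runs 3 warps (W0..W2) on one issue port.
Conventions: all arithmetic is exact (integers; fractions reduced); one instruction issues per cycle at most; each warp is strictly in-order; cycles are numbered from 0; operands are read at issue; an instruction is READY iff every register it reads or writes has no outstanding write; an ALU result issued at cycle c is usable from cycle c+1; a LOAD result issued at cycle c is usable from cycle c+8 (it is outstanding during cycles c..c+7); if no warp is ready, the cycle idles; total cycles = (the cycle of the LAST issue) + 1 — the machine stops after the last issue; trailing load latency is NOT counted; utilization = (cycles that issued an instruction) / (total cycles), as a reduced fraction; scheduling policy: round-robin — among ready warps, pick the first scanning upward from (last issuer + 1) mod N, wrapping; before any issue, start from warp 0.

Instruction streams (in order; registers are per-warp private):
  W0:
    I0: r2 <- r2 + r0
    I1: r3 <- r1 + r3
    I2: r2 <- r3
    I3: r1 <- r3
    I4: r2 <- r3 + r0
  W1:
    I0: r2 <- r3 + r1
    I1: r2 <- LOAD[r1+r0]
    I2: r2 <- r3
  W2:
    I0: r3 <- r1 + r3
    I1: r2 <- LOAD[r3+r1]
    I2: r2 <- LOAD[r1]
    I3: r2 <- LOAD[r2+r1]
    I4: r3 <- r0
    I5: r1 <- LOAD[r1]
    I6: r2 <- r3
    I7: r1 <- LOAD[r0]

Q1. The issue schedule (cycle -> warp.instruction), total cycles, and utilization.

cycle 0: W0.I0
cycle 1: W1.I0
cycle 2: W2.I0
cycle 3: W0.I1
cycle 4: W1.I1
cycle 5: W2.I1
cycle 6: W0.I2
cycle 7: W0.I3
cycle 8: W0.I4
cycle 9: idle
cycle 10: idle
cycle 11: idle
cycle 12: W1.I2
cycle 13: W2.I2
cycle 14: idle
cycle 15: idle
cycle 16: idle
cycle 17: idle
cycle 18: idle
cycle 19: idle
cycle 20: idle
cycle 21: W2.I3
cycle 22: W2.I4
cycle 23: W2.I5
cycle 24: idle
cycle 25: idle
cycle 26: idle
cycle 27: idle
cycle 28: idle
cycle 29: W2.I6
cycle 30: idle
cycle 31: W2.I7

Answer: 32 cycles, utilization 1/2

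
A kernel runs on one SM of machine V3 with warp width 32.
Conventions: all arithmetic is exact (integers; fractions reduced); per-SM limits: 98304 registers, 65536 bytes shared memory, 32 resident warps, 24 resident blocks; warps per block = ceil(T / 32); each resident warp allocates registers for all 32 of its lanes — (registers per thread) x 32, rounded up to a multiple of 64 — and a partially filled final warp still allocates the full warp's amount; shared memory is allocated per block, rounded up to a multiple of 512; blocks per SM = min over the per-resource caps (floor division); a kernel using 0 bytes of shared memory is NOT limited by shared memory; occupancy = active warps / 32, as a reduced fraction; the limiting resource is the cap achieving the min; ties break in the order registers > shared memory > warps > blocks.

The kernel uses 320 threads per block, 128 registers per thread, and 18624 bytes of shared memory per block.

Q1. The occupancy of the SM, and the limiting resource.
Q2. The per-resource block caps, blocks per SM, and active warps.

Answer: occupancy 5/8, limited by registers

registers: 2 blocks
shared memory: 3 blocks
warps: 3 blocks
blocks: 24 blocks

Answer: 2 blocks, 20 active warps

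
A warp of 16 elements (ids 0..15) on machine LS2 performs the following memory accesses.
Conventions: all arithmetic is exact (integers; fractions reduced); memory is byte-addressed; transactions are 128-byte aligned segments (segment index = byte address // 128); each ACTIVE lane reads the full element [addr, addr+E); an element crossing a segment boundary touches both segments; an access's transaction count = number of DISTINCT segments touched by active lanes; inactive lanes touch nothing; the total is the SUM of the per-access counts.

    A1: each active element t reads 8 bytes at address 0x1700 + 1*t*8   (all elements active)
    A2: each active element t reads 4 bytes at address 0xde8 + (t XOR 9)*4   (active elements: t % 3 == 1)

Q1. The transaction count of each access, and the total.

A1: 1 transaction
A2: 2 transactions

Answer: 1,2; total 3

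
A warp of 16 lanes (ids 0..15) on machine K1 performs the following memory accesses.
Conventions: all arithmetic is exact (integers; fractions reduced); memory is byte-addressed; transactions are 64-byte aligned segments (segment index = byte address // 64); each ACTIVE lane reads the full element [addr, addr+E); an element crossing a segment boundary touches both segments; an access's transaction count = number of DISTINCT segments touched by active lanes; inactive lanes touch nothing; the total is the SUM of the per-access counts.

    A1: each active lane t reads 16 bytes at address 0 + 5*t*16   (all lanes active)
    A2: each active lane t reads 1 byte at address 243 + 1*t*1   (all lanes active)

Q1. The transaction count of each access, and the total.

A1: 16 transactions
A2: 2 transactions

Answer: 16,2; total 18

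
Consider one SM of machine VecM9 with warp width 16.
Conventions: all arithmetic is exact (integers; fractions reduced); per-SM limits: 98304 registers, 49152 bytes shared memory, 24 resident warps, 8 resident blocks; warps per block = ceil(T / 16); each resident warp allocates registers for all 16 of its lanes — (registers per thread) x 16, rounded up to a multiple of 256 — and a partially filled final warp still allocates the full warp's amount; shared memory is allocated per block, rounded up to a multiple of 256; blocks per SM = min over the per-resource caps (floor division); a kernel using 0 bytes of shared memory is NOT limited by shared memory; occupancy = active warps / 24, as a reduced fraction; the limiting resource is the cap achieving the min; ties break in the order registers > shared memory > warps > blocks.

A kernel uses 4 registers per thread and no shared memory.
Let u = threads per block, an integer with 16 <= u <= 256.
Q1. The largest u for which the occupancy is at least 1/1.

Answer: u = 192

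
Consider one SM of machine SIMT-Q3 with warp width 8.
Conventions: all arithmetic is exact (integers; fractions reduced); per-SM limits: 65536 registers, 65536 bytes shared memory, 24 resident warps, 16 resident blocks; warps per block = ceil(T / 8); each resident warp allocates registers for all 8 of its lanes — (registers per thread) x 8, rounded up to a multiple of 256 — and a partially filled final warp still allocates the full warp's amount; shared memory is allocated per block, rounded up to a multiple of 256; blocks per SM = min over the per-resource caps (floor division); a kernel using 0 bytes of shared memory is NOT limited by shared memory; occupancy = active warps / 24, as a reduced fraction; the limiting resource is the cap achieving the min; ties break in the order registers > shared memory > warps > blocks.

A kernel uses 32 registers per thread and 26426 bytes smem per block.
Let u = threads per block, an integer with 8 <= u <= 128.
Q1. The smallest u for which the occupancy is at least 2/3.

Answer: u = 57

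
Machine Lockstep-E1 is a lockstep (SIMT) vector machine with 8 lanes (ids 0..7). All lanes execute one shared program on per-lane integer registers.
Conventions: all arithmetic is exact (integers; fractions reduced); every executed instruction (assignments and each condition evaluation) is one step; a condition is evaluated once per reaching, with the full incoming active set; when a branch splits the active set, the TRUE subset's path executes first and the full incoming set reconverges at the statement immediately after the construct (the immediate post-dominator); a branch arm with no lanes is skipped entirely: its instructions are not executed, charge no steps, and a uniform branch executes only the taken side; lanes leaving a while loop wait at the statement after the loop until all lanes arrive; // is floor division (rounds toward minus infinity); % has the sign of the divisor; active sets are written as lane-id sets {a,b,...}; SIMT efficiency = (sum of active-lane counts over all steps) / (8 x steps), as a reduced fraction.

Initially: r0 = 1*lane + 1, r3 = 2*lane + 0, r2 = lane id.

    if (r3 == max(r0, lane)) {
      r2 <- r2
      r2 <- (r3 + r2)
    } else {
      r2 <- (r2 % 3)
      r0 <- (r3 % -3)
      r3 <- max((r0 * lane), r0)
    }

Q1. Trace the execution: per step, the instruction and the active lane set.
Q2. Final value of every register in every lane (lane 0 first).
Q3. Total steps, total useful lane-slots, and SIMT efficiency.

step 0: eval (r3 == max(r0, lane))   {0,1,2,3,4,5,6,7}
step 1: r2 <- r2                     {1}
step 2: r2 <- (r3 + r2)              {1}
step 3: r2 <- (r2 % 3)               {0,2,3,4,5,6,7}
step 4: r0 <- (r3 % -3)              {0,2,3,4,5,6,7}
step 5: r3 <- max((r0 * lane), r0)   {0,2,3,4,5,6,7}

Answer: 6 steps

r0: 0,2,-2,0,-1,-2,0,-1
r3: 0,2,-2,0,-1,-2,0,-1
r2: 0,3,2,0,1,2,0,1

steps = 6; useful = 31; efficiency = 31/48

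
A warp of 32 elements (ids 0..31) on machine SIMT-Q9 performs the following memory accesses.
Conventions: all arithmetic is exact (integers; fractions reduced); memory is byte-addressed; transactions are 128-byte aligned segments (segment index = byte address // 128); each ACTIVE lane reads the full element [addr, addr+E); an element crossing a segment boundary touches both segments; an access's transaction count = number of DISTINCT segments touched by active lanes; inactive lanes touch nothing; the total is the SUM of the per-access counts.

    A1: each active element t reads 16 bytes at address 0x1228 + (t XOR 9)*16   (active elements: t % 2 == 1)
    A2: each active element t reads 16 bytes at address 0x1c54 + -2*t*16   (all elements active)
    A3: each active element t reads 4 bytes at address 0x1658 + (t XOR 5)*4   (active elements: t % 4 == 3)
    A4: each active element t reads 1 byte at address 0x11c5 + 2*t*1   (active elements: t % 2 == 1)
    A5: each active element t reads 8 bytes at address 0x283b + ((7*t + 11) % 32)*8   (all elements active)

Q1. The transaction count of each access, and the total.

A1: 5 transactions
A2: 9 transactions
A3: 2 transactions
A4: 2 transactions
A5: 3 transactions

Answer: 5,9,2,2,3; total 21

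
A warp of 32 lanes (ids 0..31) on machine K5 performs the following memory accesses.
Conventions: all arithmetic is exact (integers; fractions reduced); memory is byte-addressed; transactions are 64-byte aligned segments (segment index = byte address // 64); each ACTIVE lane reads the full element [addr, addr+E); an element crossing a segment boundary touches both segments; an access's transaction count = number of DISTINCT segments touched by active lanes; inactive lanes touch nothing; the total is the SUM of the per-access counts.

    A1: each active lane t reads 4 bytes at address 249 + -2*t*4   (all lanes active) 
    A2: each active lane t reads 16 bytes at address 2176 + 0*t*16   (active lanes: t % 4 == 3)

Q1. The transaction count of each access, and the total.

A1: 4 transactions
A2: 1 transaction

Answer: 4,1; total 5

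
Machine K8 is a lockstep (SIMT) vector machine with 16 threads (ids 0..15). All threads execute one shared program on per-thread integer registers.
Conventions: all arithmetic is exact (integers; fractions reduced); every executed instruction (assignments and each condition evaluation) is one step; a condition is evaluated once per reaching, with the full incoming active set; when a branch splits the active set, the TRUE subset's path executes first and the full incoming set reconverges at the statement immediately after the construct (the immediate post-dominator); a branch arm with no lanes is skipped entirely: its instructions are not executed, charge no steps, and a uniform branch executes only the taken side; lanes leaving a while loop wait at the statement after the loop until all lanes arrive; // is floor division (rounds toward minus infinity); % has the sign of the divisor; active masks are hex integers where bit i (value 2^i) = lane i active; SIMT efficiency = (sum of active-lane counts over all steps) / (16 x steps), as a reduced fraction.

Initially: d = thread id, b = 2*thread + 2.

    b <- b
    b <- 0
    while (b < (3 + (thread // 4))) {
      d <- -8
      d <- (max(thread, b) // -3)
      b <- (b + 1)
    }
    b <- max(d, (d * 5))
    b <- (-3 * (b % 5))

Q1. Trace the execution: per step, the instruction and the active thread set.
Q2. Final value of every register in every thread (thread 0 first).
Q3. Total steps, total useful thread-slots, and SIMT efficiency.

step 0: b <- b                       0xffff
step 1: b <- 0                       0xffff
step 2: eval (b < (3 + (thread // 4))) 0xffff
step 3: d <- -8                      0xffff
step 4: d <- (max(thread, b) // -3)  0xffff
step 5: b <- (b + 1)                 0xffff
step 6: eval (b < (3 + (thread // 4))) 0xffff
step 7: d <- -8                      0xffff
step 8: d <- (max(thread, b) // -3)  0xffff
step 9: b <- (b + 1)                 0xffff
step 10: eval (b < (3 + (thread // 4))) 0xffff
step 11: d <- -8                      0xffff
step 12: d <- (max(thread, b) // -3)  0xffff
step 13: b <- (b + 1)                 0xffff
step 14: eval (b < (3 + (thread // 4))) 0xffff
step 15: d <- -8                      0xfff0
step 16: d <- (max(thread, b) // -3)  0xfff0
step 17: b <- (b + 1)                 0xfff0
step 18: eval (b < (3 + (thread // 4))) 0xfff0
step 19: d <- -8                      0xff00
step 20: d <- (max(thread, b) // -3)  0xff00
step 21: b <- (b + 1)                 0xff00
step 22: eval (b < (3 + (thread // 4))) 0xff00
step 23: d <- -8                      0xf000
step 24: d <- (max(thread, b) // -3)  0xf000
step 25: b <- (b + 1)                 0xf000
step 26: eval (b < (3 + (thread // 4))) 0xf000
step 27: b <- max(d, (d * 5))         0xffff
step 28: b <- (-3 * (b % 5))          0xffff

Answer: 29 steps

d: -1,-1,-1,-1,-2,-2,-2,-3,-3,-3,-4,-4,-4,-5,-5,-5
b: -12,-12,-12,-12,-9,-9,-9,-6,-6,-6,-3,-3,-3,0,0,0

steps = 29; useful = 368; efficiency = 368/464 = 23/29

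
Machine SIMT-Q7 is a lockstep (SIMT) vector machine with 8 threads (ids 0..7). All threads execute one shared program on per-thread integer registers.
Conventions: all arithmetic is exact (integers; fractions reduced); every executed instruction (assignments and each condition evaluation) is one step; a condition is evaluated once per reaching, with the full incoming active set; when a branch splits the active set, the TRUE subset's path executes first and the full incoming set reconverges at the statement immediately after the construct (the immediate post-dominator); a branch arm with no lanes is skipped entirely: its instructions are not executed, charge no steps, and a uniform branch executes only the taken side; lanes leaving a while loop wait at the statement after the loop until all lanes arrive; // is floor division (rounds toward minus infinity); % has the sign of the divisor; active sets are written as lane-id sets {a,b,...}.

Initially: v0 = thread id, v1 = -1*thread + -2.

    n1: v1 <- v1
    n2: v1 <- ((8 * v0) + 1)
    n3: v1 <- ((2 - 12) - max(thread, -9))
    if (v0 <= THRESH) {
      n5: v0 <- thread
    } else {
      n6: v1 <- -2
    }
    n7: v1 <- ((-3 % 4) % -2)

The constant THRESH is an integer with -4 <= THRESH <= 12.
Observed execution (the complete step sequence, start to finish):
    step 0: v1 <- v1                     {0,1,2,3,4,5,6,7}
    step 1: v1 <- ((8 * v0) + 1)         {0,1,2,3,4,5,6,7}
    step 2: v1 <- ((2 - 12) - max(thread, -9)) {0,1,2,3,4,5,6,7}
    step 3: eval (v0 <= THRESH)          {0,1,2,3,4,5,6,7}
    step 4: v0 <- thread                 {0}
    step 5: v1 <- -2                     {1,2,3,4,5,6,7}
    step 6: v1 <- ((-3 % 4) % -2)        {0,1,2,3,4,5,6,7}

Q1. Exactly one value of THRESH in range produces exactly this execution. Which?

Answer: THRESH = 0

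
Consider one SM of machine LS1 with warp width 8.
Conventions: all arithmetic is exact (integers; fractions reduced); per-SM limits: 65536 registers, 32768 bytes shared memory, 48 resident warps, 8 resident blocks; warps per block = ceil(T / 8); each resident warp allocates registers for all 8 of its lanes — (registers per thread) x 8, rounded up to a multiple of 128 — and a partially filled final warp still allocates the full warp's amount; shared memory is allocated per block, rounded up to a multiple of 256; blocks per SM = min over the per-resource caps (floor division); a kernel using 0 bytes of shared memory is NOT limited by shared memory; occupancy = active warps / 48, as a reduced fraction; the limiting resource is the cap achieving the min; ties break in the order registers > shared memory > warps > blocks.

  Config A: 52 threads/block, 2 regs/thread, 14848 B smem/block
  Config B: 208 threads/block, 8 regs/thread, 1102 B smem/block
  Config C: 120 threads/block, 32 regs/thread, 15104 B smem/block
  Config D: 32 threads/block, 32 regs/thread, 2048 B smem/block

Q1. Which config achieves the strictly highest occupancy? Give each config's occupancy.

occupancies: A 7/24, B 13/24, C 5/8, D 2/3

Answer: D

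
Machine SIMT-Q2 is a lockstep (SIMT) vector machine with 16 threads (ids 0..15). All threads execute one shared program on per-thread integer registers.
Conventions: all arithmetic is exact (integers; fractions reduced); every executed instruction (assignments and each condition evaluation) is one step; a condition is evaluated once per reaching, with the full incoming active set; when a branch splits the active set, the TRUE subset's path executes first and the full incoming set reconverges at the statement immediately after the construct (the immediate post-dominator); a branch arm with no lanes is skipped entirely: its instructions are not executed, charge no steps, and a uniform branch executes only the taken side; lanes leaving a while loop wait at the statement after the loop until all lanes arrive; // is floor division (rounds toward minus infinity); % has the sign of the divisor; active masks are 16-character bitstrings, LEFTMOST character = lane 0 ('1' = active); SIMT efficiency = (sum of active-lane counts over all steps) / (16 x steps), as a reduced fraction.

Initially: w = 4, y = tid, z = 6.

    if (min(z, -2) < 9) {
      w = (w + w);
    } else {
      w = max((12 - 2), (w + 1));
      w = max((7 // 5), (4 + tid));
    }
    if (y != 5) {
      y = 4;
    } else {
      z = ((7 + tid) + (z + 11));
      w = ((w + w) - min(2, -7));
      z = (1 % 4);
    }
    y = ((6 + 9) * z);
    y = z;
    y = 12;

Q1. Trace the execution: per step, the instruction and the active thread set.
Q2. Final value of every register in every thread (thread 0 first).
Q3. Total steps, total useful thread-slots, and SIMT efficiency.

step 0: eval (min(z, -2) < 9)        1111111111111111
step 1: w <- (w + w)                 1111111111111111
step 2: eval (y != 5)                1111111111111111
step 3: y <- 4                       1111101111111111
step 4: z <- ((7 + tid) + (z + 11))  0000010000000000
step 5: w <- ((w + w) - min(2, -7))  0000010000000000
step 6: z <- (1 % 4)                 0000010000000000
step 7: y <- ((6 + 9) * z)           1111111111111111
step 8: y <- z                       1111111111111111
step 9: y <- 12                      1111111111111111

Answer: 10 steps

w: 8,8,8,8,8,23,8,8,8,8,8,8,8,8,8,8
y: 12,12,12,12,12,12,12,12,12,12,12,12,12,12,12,12
z: 6,6,6,6,6,1,6,6,6,6,6,6,6,6,6,6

steps = 10; useful = 114; efficiency = 114/160 = 57/80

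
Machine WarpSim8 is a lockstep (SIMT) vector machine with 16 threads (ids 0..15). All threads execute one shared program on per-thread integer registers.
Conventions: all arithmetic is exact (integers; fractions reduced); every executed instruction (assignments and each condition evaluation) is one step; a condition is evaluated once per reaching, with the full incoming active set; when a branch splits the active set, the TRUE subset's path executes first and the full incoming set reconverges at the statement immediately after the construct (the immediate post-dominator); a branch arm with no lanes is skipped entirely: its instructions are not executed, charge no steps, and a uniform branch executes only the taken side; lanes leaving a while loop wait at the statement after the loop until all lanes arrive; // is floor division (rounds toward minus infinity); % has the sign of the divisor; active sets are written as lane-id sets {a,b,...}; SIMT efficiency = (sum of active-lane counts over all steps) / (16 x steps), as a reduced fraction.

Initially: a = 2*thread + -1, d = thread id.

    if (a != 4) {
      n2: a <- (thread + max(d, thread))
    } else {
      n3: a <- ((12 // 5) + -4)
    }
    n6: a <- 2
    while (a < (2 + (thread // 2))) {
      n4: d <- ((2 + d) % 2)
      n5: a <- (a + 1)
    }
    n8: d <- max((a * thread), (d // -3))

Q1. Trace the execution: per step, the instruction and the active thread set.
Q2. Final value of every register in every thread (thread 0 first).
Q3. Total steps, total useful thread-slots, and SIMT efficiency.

step 0: eval (a != 4)                {0,1,2,3,4,5,6,7,8,9,10,11,12,13,14,15}
step 1: a <- (thread + max(d, thread)) {0,1,2,3,4,5,6,7,8,9,10,11,12,13,14,15}
step 2: a <- 2                       {0,1,2,3,4,5,6,7,8,9,10,11,12,13,14,15}
step 3: eval (a < (2 + (thread // 2))) {0,1,2,3,4,5,6,7,8,9,10,11,12,13,14,15}
step 4: d <- ((2 + d) % 2)           {2,3,4,5,6,7,8,9,10,11,12,13,14,15}
step 5: a <- (a + 1)                 {2,3,4,5,6,7,8,9,10,11,12,13,14,15}
step 6: eval (a < (2 + (thread // 2))) {2,3,4,5,6,7,8,9,10,11,12,13,14,15}
step 7: d <- ((2 + d) % 2)           {4,5,6,7,8,9,10,11,12,13,14,15}
step 8: a <- (a + 1)                 {4,5,6,7,8,9,10,11,12,13,14,15}
step 9: eval (a < (2 + (thread // 2))) {4,5,6,7,8,9,10,11,12,13,14,15}
step 10: d <- ((2 + d) % 2)           {6,7,8,9,10,11,12,13,14,15}
step 11: a <- (a + 1)                 {6,7,8,9,10,11,12,13,14,15}
step 12: eval (a < (2 + (thread // 2))) {6,7,8,9,10,11,12,13,14,15}
step 13: d <- ((2 + d) % 2)           {8,9,10,11,12,13,14,15}
step 14: a <- (a + 1)                 {8,9,10,11,12,13,14,15}
step 15: eval (a < (2 + (thread // 2))) {8,9,10,11,12,13,14,15}
step 16: d <- ((2 + d) % 2)           {10,11,12,13,14,15}
step 17: a <- (a + 1)                 {10,11,12,13,14,15}
step 18: eval (a < (2 + (thread // 2))) {10,11,12,13,14,15}
step 19: d <- ((2 + d) % 2)           {12,13,14,15}
step 20: a <- (a + 1)                 {12,13,14,15}
step 21: eval (a < (2 + (thread // 2))) {12,13,14,15}
step 22: d <- ((2 + d) % 2)           {14,15}
step 23: a <- (a + 1)                 {14,15}
step 24: eval (a < (2 + (thread // 2))) {14,15}
step 25: d <- max((a * thread), (d // -3)) {0,1,2,3,4,5,6,7,8,9,10,11,12,13,14,15}

Answer: 26 steps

a: 2,2,3,3,4,4,5,5,6,6,7,7,8,8,9,9
d: 0,2,6,9,16,20,30,35,48,54,70,77,96,104,126,135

steps = 26; useful = 248; efficiency = 248/416 = 31/52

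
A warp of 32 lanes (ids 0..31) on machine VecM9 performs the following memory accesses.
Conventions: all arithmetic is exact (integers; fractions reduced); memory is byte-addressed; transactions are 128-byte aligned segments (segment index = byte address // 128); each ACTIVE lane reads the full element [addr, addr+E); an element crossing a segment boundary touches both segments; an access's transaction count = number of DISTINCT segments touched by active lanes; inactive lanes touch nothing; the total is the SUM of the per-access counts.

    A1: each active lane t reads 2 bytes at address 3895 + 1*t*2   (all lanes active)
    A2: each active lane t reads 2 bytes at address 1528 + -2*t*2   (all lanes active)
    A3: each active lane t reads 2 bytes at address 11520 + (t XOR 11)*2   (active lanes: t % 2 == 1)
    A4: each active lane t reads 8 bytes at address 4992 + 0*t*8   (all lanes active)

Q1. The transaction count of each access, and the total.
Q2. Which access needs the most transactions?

A1: 1 transaction
A2: 2 transactions
A3: 1 transaction
A4: 1 transaction

Answer: 1,2,1,1; total 5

Answer: A2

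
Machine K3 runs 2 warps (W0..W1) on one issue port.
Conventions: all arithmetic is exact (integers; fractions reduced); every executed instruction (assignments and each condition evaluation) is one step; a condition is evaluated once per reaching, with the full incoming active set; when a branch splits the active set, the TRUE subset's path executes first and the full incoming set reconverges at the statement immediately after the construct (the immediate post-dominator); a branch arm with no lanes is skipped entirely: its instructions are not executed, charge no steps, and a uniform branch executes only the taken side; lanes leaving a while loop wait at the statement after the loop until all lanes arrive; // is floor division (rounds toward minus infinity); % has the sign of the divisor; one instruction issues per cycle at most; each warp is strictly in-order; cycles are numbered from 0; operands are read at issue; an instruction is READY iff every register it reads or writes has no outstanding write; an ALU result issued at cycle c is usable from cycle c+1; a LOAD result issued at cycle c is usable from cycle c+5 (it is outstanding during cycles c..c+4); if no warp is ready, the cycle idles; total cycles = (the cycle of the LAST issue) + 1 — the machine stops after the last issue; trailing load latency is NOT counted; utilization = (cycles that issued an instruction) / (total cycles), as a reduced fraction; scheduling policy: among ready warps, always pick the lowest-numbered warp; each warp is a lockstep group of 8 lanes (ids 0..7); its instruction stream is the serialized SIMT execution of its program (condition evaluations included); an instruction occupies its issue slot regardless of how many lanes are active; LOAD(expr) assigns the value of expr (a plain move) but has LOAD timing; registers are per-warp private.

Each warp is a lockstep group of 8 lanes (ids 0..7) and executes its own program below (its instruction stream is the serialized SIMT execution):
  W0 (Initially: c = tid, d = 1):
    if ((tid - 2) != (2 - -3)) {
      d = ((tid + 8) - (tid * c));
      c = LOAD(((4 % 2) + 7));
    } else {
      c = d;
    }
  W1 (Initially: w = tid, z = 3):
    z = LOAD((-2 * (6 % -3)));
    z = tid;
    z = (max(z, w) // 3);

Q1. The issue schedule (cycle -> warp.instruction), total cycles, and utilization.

cycle 0: W0.I0
cycle 1: W0.I1
cycle 2: W0.I2
cycle 3: W1.I0
cycle 4: idle
cycle 5: idle
cycle 6: idle
cycle 7: W0.I3
cycle 8: W1.I1
cycle 9: W1.I2

Answer: 10 cycles, utilization 7/10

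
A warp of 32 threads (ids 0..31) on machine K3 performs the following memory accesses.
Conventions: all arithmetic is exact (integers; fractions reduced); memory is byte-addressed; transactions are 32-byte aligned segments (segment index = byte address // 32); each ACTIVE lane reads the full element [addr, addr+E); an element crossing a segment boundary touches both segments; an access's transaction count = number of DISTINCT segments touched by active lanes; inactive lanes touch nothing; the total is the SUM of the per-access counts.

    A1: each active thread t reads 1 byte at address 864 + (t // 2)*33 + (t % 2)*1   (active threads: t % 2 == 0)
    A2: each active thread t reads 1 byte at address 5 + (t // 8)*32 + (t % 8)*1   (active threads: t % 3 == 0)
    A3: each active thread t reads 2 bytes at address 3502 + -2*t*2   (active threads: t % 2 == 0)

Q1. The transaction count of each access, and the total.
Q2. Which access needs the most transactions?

A1: 16 transactions
A2: 4 transactions
A3: 5 transactions

Answer: 16,4,5; total 25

Answer: A1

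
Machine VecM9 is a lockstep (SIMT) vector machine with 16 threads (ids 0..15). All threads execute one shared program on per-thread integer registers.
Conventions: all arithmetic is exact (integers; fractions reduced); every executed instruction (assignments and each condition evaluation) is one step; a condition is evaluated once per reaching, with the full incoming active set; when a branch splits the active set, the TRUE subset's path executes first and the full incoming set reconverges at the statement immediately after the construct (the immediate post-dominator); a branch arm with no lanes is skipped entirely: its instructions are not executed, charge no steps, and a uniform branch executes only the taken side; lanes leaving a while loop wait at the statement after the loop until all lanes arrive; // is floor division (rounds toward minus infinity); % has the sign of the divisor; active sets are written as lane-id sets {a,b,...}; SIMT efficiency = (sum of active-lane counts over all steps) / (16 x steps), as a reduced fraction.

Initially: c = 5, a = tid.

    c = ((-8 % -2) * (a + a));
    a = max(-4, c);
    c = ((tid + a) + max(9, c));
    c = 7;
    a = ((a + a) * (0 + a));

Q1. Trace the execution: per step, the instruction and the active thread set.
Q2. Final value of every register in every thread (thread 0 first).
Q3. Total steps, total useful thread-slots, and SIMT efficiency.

step 0: c <- ((-8 % -2) * (a + a))   {0,1,2,3,4,5,6,7,8,9,10,11,12,13,14,15}
step 1: a <- max(-4, c)              {0,1,2,3,4,5,6,7,8,9,10,11,12,13,14,15}
step 2: c <- ((tid + a) + max(9, c)) {0,1,2,3,4,5,6,7,8,9,10,11,12,13,14,15}
step 3: c <- 7                       {0,1,2,3,4,5,6,7,8,9,10,11,12,13,14,15}
step 4: a <- ((a + a) * (0 + a))     {0,1,2,3,4,5,6,7,8,9,10,11,12,13,14,15}

Answer: 5 steps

c: 7,7,7,7,7,7,7,7,7,7,7,7,7,7,7,7
a: 0,0,0,0,0,0,0,0,0,0,0,0,0,0,0,0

steps = 5; useful = 80; efficiency = 80/80 = 1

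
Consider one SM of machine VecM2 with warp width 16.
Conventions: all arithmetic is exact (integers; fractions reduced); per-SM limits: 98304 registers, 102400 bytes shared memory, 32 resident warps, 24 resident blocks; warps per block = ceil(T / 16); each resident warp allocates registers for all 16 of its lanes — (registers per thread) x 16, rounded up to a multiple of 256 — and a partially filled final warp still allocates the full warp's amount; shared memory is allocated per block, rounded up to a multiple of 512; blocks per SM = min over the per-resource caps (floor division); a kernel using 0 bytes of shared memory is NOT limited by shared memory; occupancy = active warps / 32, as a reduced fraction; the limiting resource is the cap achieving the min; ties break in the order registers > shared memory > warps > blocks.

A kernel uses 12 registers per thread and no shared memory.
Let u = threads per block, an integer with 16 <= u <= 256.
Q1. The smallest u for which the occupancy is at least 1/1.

Answer: u = 17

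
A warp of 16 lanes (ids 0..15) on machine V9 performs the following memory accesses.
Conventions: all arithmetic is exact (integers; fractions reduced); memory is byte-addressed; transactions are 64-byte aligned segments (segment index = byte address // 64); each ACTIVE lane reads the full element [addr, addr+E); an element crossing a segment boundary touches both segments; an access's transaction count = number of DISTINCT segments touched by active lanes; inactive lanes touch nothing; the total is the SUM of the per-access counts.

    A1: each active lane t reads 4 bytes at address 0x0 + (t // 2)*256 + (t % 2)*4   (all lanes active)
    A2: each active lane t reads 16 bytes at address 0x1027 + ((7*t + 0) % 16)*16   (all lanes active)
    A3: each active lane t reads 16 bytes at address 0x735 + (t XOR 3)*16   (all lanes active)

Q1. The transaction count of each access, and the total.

A1: 8 transactions
A2: 5 transactions
A3: 5 transactions

Answer: 8,5,5; total 18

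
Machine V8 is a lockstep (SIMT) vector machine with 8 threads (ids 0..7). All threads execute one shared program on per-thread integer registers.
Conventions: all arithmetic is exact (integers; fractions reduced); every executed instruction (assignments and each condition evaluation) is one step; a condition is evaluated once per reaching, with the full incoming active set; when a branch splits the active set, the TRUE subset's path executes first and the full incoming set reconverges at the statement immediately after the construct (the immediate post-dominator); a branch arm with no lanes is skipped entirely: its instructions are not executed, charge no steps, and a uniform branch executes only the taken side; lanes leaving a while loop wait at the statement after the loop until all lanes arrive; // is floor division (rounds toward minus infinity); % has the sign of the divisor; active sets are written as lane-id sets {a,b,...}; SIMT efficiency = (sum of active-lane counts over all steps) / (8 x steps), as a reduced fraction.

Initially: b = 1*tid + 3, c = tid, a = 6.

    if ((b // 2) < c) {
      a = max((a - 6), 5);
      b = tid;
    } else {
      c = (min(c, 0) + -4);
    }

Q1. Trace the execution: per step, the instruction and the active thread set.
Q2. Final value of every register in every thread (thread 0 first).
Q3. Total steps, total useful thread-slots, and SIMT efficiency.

step 0: eval ((b // 2) < c)          {0,1,2,3,4,5,6,7}
step 1: a <- max((a - 6), 5)         {4,5,6,7}
step 2: b <- tid                     {4,5,6,7}
step 3: c <- (min(c, 0) + -4)        {0,1,2,3}

Answer: 4 steps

b: 3,4,5,6,4,5,6,7
c: -4,-4,-4,-4,4,5,6,7
a: 6,6,6,6,5,5,5,5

steps = 4; useful = 20; efficiency = 20/32 = 5/8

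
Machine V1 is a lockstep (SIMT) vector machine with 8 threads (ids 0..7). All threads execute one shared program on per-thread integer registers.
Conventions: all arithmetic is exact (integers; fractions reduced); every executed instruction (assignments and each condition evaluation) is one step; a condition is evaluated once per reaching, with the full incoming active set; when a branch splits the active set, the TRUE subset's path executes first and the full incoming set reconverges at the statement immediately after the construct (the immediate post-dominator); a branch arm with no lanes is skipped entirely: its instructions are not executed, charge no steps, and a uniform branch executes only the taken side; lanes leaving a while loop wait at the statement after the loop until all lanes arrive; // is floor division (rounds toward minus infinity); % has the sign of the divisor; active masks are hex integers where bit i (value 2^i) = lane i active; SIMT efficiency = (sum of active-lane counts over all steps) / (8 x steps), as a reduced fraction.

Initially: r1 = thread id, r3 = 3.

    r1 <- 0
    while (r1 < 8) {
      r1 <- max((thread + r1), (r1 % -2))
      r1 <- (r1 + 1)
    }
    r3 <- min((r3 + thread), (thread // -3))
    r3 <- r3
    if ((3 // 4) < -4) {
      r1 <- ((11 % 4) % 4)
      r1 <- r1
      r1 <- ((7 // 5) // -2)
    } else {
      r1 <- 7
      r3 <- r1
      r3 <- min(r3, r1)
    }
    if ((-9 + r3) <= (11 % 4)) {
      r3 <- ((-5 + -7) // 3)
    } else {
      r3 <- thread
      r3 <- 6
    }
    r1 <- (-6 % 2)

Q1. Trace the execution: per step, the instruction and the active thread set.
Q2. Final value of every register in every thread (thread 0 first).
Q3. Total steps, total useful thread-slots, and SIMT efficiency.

step 0: r1 <- 0                      0xff
step 1: eval (r1 < 8)                0xff
step 2: r1 <- max((thread + r1), (r1 % -2)) 0xff
step 3: r1 <- (r1 + 1)               0xff
step 4: eval (r1 < 8)                0xff
step 5: r1 <- max((thread + r1), (r1 % -2)) 0x7f
step 6: r1 <- (r1 + 1)               0x7f
step 7: eval (r1 < 8)                0x7f
step 8: r1 <- max((thread + r1), (r1 % -2)) 0x07
step 9: r1 <- (r1 + 1)               0x07
step 10: eval (r1 < 8)                0x07
step 11: r1 <- max((thread + r1), (r1 % -2)) 0x03
step 12: r1 <- (r1 + 1)               0x03
step 13: eval (r1 < 8)                0x03
step 14: r1 <- max((thread + r1), (r1 % -2)) 0x01
step 15: r1 <- (r1 + 1)               0x01
step 16: eval (r1 < 8)                0x01
step 17: r1 <- max((thread + r1), (r1 % -2)) 0x01
step 18: r1 <- (r1 + 1)               0x01
step 19: eval (r1 < 8)                0x01
step 20: r1 <- max((thread + r1), (r1 % -2)) 0x01
step 21: r1 <- (r1 + 1)               0x01
step 22: eval (r1 < 8)                0x01
step 23: r1 <- max((thread + r1), (r1 % -2)) 0x01
step 24: r1 <- (r1 + 1)               0x01
step 25: eval (r1 < 8)                0x01
step 26: r3 <- min((r3 + thread), (thread // -3)) 0xff
step 27: r3 <- r3                     0xff
step 28: eval ((3 // 4) < -4)         0xff
step 29: r1 <- 7                      0xff
step 30: r3 <- r1                     0xff
step 31: r3 <- min(r3, r1)            0xff
step 32: eval ((-9 + r3) <= (11 % 4)) 0xff
step 33: r3 <- ((-5 + -7) // 3)       0xff
step 34: r1 <- (-6 % 2)               0xff

Answer: 35 steps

r1: 0,0,0,0,0,0,0,0
r3: -4,-4,-4,-4,-4,-4,-4,-4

steps = 35; useful = 160; efficiency = 160/280 = 4/7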